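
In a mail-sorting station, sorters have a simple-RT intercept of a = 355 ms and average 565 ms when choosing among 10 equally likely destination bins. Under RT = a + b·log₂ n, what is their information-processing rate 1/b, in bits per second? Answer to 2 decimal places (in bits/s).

b = (565 − 355)/log₂ 10 = 210/3.3219 = 63.216 ms per bit = 0.06322 s/bit; the reciprocal is 15.819 bits/s.

15.82 bits/s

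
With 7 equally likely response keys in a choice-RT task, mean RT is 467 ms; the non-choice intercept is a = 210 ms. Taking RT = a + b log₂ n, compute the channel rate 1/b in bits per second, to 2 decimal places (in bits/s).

10.92 bits/s

b = (467 − 210)/log₂ 7 = 257/2.8074 = 91.545 ms per bit = 0.09155 s/bit; the reciprocal is 10.924 bits/s.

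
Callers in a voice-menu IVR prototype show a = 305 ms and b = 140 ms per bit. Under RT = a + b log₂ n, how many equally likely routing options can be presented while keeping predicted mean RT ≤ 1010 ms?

32

Set 305 + 140·log₂ n ≤ 1010 → log₂ n ≤ (1010 − 305)/140 = 5.0357.
So n ≤ 2^5.0357 = 32.802; the largest integer n is 32.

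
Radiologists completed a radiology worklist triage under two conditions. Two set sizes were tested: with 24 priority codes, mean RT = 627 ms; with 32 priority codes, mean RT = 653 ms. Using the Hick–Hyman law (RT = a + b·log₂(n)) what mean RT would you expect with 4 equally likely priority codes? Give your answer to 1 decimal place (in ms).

Solve the two-equation system in a and b:
  b = (653 − 627) / (log₂ 32 − log₂ 24) = 26 / (5 − 4.5850) = 62.645 ms/bit
  a = 627 − 62.645 × 4.5850 = 339.775 ms
Then RT(4) = 339.775 + 62.645 × log₂ 4 = 339.775 + 62.645 × 2 ≈ 465.065 ms.

465.1 ms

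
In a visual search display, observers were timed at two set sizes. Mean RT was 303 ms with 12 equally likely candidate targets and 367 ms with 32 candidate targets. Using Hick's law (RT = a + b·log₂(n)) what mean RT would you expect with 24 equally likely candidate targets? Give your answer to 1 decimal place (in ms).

Solve the two-equation system in a and b:
  b = (367 − 303) / (log₂ 32 − log₂ 12) = 64 / (5 − 3.5850) = 45.228 ms/bit
  a = 303 − 45.228 × 3.5850 = 140.858 ms
Then RT(24) = 140.858 + 45.228 × log₂ 24 = 140.858 + 45.228 × 4.5850 ≈ 348.228 ms.

348.2 ms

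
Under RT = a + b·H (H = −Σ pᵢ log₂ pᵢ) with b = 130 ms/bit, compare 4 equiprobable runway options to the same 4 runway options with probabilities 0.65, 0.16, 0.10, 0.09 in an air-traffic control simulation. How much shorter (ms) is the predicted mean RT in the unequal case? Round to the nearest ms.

Equiprobable entropy H₀ = log₂ 4 = 2.0000 bits.
Skewed entropy H = −Σ pᵢ log₂ pᵢ = 1.4718 bits.
ΔRT = b·(H₀ − H) = 130 × 0.5282 = 68.66 ms.

69 ms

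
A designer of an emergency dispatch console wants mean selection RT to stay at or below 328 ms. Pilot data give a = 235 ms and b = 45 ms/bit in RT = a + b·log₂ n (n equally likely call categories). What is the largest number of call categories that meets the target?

4

Set 235 + 45·log₂ n ≤ 328 → log₂ n ≤ (328 − 235)/45 = 2.0667.
So n ≤ 2^2.0667 = 4.189; the largest integer n is 4.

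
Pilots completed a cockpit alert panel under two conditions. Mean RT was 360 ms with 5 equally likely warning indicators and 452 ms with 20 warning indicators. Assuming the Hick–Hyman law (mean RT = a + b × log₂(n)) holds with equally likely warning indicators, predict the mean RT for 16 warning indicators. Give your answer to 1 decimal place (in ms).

437.2 ms

RT is linear in log₂ n, so two points fix the line:
  b = (452 − 360) / (log₂ 20 − log₂ 5) = 92 / (4.3219 − 2.3219) = 46.000 ms/bit
  a = 360 − 46.000 × 2.3219 = 253.191 ms
Then RT(16) = 253.191 + 46.000 × log₂ 16 = 253.191 + 46.000 × 4 ≈ 437.191 ms.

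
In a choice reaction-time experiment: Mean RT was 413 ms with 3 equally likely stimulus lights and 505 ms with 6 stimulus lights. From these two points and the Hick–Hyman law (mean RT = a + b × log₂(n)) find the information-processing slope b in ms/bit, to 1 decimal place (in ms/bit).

92.0 ms/bit

Slope: b = (505 − 413) / (log₂ 6 − log₂ 3) = 92/1.0000 = 92.000 ms/bit.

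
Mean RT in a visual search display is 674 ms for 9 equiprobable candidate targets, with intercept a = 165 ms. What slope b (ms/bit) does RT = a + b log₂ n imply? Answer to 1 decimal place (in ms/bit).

log₂(9) = 3.1699 bits.
b = (RT − a)/log₂ n = (674 − 165) / 3.1699 = 160.572 ms/bit.

160.6 ms/bit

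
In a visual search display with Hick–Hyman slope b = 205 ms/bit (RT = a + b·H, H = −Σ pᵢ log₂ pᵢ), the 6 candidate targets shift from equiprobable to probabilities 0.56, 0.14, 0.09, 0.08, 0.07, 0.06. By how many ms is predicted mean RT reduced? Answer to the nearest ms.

The RT saving is b·ΔH. Equiprobable H₀ = log₂(6) = 2.5850 bits; with the given probabilities H = 1.9818 bits.
b·(H₀ − H) = 205 × (2.5850 − 1.9818) = 123.65 ms.

124 ms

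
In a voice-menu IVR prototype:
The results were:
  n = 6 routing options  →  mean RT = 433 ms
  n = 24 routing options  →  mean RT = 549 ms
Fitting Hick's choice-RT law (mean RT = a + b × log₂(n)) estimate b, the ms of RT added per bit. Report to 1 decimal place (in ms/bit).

58.0 ms/bit

The slope on a log₂ axis is (549 − 433) / (4.5850 − 2.5850) = 58.000 ms/bit.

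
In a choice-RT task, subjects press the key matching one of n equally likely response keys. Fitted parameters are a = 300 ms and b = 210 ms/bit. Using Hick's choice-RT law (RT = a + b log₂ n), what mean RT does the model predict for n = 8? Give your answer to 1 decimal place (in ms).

log₂(8) = 3 bits, so RT = 300 + 210 × 3 ≈ 930.000 ms.

930.0 ms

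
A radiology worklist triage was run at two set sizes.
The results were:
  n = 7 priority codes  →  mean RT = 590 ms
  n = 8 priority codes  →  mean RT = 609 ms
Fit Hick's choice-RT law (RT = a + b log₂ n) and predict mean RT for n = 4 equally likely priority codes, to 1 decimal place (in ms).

Solve the two-equation system in a and b:
  b = (609 − 590) / (log₂ 8 − log₂ 7) = 19 / (3 − 2.8074) = 98.627 ms/bit
  a = 590 − 98.627 × 2.8074 = 313.119 ms
Then RT(4) = 313.119 + 98.627 × log₂ 4 = 313.119 + 98.627 × 2 ≈ 510.373 ms.

510.4 ms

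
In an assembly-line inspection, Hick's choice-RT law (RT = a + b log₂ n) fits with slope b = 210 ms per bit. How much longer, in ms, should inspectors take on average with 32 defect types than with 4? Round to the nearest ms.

630 ms

ΔRT = (a + b log₂ n₂) − (a + b log₂ n₁) = b·(log₂ n₂ − log₂ n₁).
log₂(32) − log₂(4) = log₂(32/4) = log₂(8) = 3.
ΔRT = 210 × 3.0000 = 630.000 ms.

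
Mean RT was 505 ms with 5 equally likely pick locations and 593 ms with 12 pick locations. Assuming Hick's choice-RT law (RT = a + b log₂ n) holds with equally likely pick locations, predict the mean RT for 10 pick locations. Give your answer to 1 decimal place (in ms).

Fit slope and intercept:
  b = (593 − 505) / (log₂ 12 − log₂ 5) = 88 / (3.5850 − 2.3219) = 69.673 ms/bit
  a = 505 − 69.673 × 2.3219 = 343.223 ms
Then RT(10) = 343.223 + 69.673 × log₂ 10 = 343.223 + 69.673 × 3.3219 ≈ 574.673 ms.

574.7 ms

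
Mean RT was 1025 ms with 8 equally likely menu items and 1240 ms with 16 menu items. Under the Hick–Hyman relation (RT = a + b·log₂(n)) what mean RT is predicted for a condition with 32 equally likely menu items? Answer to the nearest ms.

1455 ms

Solve the two-equation system in a and b:
  b = (1240 − 1025) / (log₂ 16 − log₂ 8) = 215 / (4 − 3) = 215 ms/bit
  a = 1025 − 215 × 3 = 380 ms
Then RT(32) = 380 + 215 × log₂ 32 = 380 + 215 × 5 ≈ 1455.000 ms.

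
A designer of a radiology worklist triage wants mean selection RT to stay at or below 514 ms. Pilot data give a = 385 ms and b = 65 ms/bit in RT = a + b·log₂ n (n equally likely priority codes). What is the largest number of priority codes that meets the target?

Information budget: (514 − 385)/65 = 1.9846 bits, so n ≤ 2^1.9846 = 3.958 → at most 3.

3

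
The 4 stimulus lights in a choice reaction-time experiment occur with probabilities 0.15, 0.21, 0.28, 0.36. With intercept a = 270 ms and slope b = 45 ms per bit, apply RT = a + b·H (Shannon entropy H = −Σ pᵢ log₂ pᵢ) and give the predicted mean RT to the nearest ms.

357 ms

Entropy contributions −pᵢ log₂ pᵢ: 0.4105, 0.4728, 0.5142, 0.5306; sum H = 1.9282 bits.
RT = a + bH = 270 + 45·1.9282 = 356.77 ms.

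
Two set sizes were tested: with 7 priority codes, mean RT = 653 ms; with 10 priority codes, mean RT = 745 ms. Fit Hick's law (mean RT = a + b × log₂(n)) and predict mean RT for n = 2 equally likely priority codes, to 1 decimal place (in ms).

329.9 ms

Fit slope and intercept:
  b = (745 − 653) / (log₂ 10 − log₂ 7) = 92 / (3.3219 − 2.8074) = 178.789 ms/bit
  a = 653 − 178.789 × 2.8074 = 151.076 ms
Then RT(2) = 151.076 + 178.789 × log₂ 2 = 151.076 + 178.789 × 1 ≈ 329.865 ms.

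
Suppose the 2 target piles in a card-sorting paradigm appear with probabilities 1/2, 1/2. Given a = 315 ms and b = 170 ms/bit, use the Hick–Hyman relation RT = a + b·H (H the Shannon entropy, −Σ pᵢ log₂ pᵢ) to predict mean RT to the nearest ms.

485 ms

H = −Σ pᵢ log₂ pᵢ = 0.5·1 + 0.5·1 = 1.000 bits.
RT = 315 + 170 × 1.000 = 485.00 ms.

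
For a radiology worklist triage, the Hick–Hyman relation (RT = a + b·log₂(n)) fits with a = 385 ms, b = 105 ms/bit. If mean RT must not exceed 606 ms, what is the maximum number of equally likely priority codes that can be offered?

4

Set 385 + 105·log₂ n ≤ 606 → log₂ n ≤ (606 − 385)/105 = 2.1048.
So n ≤ 2^2.1048 = 4.301; the largest integer n is 4.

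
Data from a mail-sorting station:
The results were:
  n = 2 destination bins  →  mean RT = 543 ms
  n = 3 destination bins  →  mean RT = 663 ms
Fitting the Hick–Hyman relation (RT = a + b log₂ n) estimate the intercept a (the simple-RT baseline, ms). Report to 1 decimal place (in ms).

Slope: b = (663 − 543) / (log₂ 3 − log₂ 2) = 120/0.5850 = 205.141 ms/bit.
a = RT₁ − b·log₂ n₁ = 543 − 205.141 × 1 = 337.859 ms.

337.9 ms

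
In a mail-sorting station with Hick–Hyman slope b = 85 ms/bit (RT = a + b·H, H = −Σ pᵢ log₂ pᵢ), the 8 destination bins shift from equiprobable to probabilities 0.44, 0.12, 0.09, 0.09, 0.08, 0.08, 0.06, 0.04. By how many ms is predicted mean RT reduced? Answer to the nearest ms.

40 ms

The RT saving is b·ΔH. Equiprobable H₀ = log₂(8) = 3.0000 bits; with the given probabilities H = 2.5258 bits.
b·(H₀ − H) = 85 × (3.0000 − 2.5258) = 40.30 ms.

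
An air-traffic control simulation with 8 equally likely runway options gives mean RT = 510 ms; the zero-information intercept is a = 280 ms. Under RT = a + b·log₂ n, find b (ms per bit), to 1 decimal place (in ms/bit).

b = (510 − 280) / log₂(8) = 230 / 3 = 76.667 ms/bit.

76.7 ms/bit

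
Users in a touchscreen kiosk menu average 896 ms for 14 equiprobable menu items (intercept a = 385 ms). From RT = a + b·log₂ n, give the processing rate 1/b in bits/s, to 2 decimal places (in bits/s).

b = (896 − 385)/log₂ 14 = 511/3.8074 = 134.214 ms per bit = 0.13421 s/bit; the reciprocal is 7.451 bits/s.

7.45 bits/s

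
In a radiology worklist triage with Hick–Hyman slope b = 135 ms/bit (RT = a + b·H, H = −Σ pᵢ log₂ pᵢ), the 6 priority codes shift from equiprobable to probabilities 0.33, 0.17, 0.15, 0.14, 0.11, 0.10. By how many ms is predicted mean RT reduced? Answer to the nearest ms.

18 ms

The RT saving is b·ΔH. Equiprobable H₀ = log₂(6) = 2.5850 bits; with the given probabilities H = 2.4525 bits.
b·(H₀ − H) = 135 × (2.5850 − 2.4525) = 17.88 ms.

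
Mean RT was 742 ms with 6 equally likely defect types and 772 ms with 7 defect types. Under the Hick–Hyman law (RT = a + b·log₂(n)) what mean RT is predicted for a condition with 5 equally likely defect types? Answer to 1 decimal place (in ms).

Solve the two-equation system in a and b:
  b = (772 − 742) / (log₂ 7 − log₂ 6) = 30 / (2.8074 − 2.5850) = 134.897 ms/bit
  a = 742 − 134.897 × 2.5850 = 393.297 ms
Then RT(5) = 393.297 + 134.897 × log₂ 5 = 393.297 + 134.897 × 2.3219 ≈ 706.518 ms.

706.5 ms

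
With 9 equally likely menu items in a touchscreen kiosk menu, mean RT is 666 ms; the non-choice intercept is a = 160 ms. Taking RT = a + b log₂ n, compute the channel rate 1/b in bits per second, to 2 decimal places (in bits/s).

Choice component = 666 − 160 = 506 ms over log₂(9) = 3.1699 bits.
b = 506 / 3.1699 = 159.625 ms/bit, so 1/b = 6.265 bits/s.

6.26 bits/s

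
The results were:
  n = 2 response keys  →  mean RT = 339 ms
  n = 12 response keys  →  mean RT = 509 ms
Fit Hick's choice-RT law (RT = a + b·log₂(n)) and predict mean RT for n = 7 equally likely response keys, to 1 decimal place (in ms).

457.9 ms

RT is linear in log₂ n, so two points fix the line:
  b = (509 − 339) / (log₂ 12 − log₂ 2) = 170 / (3.5850 − 1) = 65.765 ms/bit
  a = 339 − 65.765 × 1 = 273.235 ms
Then RT(7) = 273.235 + 65.765 × log₂ 7 = 273.235 + 65.765 × 2.8074 ≈ 457.861 ms.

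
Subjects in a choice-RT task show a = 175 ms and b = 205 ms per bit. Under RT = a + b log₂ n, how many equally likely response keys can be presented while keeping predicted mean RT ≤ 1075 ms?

Information budget: (1075 − 175)/205 = 4.3902 bits, so n ≤ 2^4.3902 = 20.970 → at most 20.

20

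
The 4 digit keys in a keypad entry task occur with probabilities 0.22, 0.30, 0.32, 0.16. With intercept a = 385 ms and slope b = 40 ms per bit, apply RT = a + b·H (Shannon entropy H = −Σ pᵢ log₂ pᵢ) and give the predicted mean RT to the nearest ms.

H = 0.22·log₂(1/0.22) + 0.30·log₂(1/0.30) + 0.32·log₂(1/0.32) + 0.16·log₂(1/0.16) = 1.9507 bits.
RT = 385 + 40 × 1.9507 = 463.03 ms.

463 ms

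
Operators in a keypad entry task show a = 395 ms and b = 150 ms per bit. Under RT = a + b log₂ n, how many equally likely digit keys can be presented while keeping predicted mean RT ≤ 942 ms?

Set 395 + 150·log₂ n ≤ 942 → log₂ n ≤ (942 − 395)/150 = 3.6467.
So n ≤ 2^3.6467 = 12.524; the largest integer n is 12.

12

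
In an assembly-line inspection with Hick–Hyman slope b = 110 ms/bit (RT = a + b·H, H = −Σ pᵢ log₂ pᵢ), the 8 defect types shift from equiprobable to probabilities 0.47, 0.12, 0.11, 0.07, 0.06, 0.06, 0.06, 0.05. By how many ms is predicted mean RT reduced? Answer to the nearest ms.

61 ms

Equiprobable entropy H₀ = log₂ 8 = 3.0000 bits.
Skewed entropy H = −Σ pᵢ log₂ pᵢ = 2.4446 bits.
ΔRT = b·(H₀ − H) = 110 × 0.5554 = 61.10 ms.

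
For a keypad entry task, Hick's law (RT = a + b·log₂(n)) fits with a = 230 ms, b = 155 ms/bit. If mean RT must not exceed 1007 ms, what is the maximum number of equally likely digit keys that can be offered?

Information budget: (1007 − 230)/155 = 5.0129 bits, so n ≤ 2^5.0129 = 32.287 → at most 32.

32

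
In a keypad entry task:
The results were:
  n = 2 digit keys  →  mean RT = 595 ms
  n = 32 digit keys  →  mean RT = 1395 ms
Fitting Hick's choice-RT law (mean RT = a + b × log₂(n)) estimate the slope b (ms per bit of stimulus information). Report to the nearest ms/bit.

200 ms/bit

Slope: b = (1395 − 595) / (log₂ 32 − log₂ 2) = 800/4.0000 = 200 ms/bit.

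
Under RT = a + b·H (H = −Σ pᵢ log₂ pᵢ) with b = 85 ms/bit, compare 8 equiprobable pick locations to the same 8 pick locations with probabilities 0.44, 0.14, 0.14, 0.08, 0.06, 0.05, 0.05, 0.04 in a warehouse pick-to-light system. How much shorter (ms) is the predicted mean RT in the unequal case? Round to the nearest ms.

45 ms

The RT saving is b·ΔH. Equiprobable H₀ = log₂(8) = 3.0000 bits; with the given probabilities H = 2.4684 bits.
b·(H₀ − H) = 85 × (3.0000 − 2.4684) = 45.19 ms.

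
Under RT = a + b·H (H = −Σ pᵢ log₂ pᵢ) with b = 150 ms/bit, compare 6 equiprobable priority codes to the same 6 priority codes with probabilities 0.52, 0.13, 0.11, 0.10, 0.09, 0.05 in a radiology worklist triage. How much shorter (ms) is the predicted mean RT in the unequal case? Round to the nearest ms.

Equiprobable entropy H₀ = log₂ 6 = 2.5850 bits.
Skewed entropy H = −Σ pᵢ log₂ pᵢ = 2.0845 bits.
ΔRT = b·(H₀ − H) = 150 × 0.5005 = 75.08 ms.

75 ms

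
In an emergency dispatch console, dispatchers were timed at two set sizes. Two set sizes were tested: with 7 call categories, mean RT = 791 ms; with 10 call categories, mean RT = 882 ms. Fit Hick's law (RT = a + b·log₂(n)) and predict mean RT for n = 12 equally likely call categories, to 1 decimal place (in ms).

928.5 ms

Fit slope and intercept:
  b = (882 − 791) / (log₂ 10 − log₂ 7) = 91 / (3.3219 − 2.8074) = 176.846 ms/bit
  a = 791 − 176.846 × 2.8074 = 294.532 ms
Then RT(12) = 294.532 + 176.846 × log₂ 12 = 294.532 + 176.846 × 3.5850 ≈ 928.516 ms.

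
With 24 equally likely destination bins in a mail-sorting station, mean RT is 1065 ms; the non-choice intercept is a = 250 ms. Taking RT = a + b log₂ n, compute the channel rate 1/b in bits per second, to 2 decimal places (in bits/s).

5.63 bits/s

b = (1065 − 250)/log₂ 24 = 815/4.5850 = 177.755 ms per bit = 0.17775 s/bit; the reciprocal is 5.626 bits/s.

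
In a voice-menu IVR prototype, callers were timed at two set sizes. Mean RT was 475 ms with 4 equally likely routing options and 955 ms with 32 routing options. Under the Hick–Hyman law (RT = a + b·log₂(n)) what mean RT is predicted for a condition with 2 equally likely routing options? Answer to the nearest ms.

315 ms

Solve the two-equation system in a and b:
  b = (955 − 475) / (log₂ 32 − log₂ 4) = 480 / (5 − 2) = 160 ms/bit
  a = 475 − 160 × 2 = 155 ms
Then RT(2) = 155 + 160 × log₂ 2 = 155 + 160 × 1 ≈ 315.000 ms.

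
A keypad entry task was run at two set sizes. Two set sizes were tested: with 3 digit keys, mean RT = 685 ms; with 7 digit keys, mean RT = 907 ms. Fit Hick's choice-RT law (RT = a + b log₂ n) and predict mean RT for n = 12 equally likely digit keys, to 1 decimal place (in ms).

With log₂ n on the abscissa the relation is linear; from the two conditions:
  b = (907 − 685) / (log₂ 7 − log₂ 3) = 222 / (2.8074 − 1.5850) = 181.611 ms/bit
  a = 685 − 181.611 × 1.5850 = 397.153 ms
Then RT(12) = 397.153 + 181.611 × log₂ 12 = 397.153 + 181.611 × 3.5850 ≈ 1048.222 ms.

1048.2 ms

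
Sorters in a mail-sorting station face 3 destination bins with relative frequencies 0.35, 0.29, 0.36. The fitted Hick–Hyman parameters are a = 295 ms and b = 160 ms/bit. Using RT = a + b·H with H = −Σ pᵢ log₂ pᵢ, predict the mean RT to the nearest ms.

548 ms

H = 0.35·log₂(1/0.35) + 0.29·log₂(1/0.29) + 0.36·log₂(1/0.36) = 1.5786 bits.
RT = 295 + 160 × 1.5786 = 547.58 ms.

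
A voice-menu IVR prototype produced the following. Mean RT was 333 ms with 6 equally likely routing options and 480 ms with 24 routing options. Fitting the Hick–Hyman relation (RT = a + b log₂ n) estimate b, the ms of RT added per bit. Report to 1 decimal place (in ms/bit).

73.5 ms/bit

Slope: b = (480 − 333) / (log₂ 24 − log₂ 6) = 147/2.0000 = 73.500 ms/bit.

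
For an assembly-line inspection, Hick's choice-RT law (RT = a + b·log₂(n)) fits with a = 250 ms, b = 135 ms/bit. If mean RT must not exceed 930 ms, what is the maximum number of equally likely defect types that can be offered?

Information budget: (930 − 250)/135 = 5.0370 bits, so n ≤ 2^5.0370 = 32.832 → at most 32.

32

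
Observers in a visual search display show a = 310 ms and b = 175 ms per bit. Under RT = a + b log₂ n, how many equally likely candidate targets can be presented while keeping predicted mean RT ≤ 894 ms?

Information budget: (894 − 310)/175 = 3.3371 bits, so n ≤ 2^3.3371 = 10.106 → at most 10.

10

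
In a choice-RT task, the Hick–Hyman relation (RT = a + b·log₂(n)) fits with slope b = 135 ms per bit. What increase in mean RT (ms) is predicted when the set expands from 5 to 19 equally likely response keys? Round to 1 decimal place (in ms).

260.0 ms

ΔRT = (a + b log₂ n₂) − (a + b log₂ n₁) = b·(log₂ n₂ − log₂ n₁).
log₂(19) − log₂(5) = 4.2479 − 2.3219 = 1.9260.
ΔRT = 135 × 1.9260 = 260.010 ms.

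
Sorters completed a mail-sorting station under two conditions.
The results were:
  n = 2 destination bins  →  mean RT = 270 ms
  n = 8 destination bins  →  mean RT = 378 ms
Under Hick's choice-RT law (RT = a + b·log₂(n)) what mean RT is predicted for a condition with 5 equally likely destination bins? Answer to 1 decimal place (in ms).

Solve the two-equation system in a and b:
  b = (378 − 270) / (log₂ 8 − log₂ 2) = 108 / (3 − 1) = 54.000 ms/bit
  a = 270 − 54.000 × 1 = 216.000 ms
Then RT(5) = 216.000 + 54.000 × log₂ 5 = 216.000 + 54.000 × 2.3219 ≈ 341.384 ms.

341.4 ms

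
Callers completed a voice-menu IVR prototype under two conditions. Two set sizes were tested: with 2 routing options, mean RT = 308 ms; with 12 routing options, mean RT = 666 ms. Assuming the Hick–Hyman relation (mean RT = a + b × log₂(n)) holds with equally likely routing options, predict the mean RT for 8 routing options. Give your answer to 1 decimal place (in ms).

Solve the two-equation system in a and b:
  b = (666 − 308) / (log₂ 12 − log₂ 2) = 358 / (3.5850 − 1) = 138.493 ms/bit
  a = 308 − 138.493 × 1 = 169.507 ms
Then RT(8) = 169.507 + 138.493 × log₂ 8 = 169.507 + 138.493 × 3 ≈ 584.987 ms.

585.0 ms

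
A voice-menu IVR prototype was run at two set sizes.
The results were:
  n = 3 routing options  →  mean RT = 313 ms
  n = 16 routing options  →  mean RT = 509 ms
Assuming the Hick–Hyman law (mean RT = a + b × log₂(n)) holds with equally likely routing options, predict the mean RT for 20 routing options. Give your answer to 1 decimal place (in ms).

535.1 ms

Solve the two-equation system in a and b:
  b = (509 − 313) / (log₂ 16 − log₂ 3) = 196 / (4 − 1.5850) = 81.158 ms/bit
  a = 313 − 81.158 × 1.5850 = 184.367 ms
Then RT(20) = 184.367 + 81.158 × log₂ 20 = 184.367 + 81.158 × 4.3219 ≈ 535.127 ms.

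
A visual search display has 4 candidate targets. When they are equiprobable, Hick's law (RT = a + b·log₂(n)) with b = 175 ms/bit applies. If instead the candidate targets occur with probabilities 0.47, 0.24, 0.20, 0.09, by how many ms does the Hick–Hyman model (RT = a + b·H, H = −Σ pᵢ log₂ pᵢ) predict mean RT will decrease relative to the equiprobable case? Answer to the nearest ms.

38 ms

Equiprobable entropy H₀ = log₂ 4 = 2.0000 bits.
Skewed entropy H = −Σ pᵢ log₂ pᵢ = 1.7831 bits.
ΔRT = b·(H₀ − H) = 175 × 0.2169 = 37.95 ms.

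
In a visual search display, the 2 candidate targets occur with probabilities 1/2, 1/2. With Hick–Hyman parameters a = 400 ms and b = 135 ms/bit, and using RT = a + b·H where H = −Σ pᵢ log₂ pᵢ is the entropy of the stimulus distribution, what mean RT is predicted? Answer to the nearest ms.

535 ms

Each term −pᵢ log₂ pᵢ: 0.5·1 + 0.5·1; summed, H = 1.000 bits.
Mean RT = a + bH = 400 + 135·1.000 = 535.00 ms.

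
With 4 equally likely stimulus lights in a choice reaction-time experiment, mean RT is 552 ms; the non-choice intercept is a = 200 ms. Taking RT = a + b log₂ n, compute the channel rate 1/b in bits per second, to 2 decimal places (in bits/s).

5.68 bits/s

Choice component = 552 − 200 = 352 ms over log₂(4) = 2 bits.
b = 352 / 2 = 176.000 ms/bit, so 1/b = 5.682 bits/s.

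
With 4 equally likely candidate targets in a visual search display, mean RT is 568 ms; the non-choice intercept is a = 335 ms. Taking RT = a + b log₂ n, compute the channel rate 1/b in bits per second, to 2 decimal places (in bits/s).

b = (568 − 335)/log₂ 4 = 233/2 = 116.500 ms per bit = 0.11650 s/bit; the reciprocal is 8.584 bits/s.

8.58 bits/s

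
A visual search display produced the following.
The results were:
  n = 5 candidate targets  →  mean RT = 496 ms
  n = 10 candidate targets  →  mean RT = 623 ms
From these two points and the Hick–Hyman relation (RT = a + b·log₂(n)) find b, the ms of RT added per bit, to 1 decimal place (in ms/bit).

The slope on a log₂ axis is (623 − 496) / (3.3219 − 2.3219) = 127.000 ms/bit.

127.0 ms/bit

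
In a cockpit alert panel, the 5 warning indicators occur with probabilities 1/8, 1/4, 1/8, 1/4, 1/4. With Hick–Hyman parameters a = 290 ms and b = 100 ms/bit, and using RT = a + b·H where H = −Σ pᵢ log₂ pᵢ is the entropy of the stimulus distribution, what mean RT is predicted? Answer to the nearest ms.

515 ms

H = −Σ pᵢ log₂ pᵢ = 0.125·3 + 0.25·2 + 0.125·3 + 0.25·2 + 0.25·2 = 2.250 bits.
RT = 290 + 100 × 2.250 = 515.00 ms.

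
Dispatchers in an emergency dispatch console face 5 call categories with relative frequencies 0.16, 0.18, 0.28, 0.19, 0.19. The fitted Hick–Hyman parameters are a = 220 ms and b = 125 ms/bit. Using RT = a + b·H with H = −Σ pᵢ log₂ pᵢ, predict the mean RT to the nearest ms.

Entropy contributions −pᵢ log₂ pᵢ: 0.4230, 0.4453, 0.5142, 0.4552, 0.4552; sum H = 2.2930 bits.
RT = a + bH = 220 + 125·2.2930 = 506.62 ms.

507 ms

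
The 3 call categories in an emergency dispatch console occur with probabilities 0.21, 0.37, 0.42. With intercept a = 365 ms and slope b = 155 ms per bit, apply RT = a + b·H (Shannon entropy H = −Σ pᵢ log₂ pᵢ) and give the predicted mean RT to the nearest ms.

602 ms

Entropy contributions −pᵢ log₂ pᵢ: 0.4728, 0.5307, 0.5256; sum H = 1.5292 bits.
RT = a + bH = 365 + 155·1.5292 = 602.03 ms.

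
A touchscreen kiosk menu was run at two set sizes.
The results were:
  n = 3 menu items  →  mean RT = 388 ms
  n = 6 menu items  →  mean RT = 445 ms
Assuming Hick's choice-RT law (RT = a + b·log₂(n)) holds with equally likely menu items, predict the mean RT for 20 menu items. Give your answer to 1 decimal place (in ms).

544.0 ms

With log₂ n on the abscissa the relation is linear; from the two conditions:
  b = (445 − 388) / (log₂ 6 − log₂ 3) = 57 / (2.5850 − 1.5850) = 57.000 ms/bit
  a = 388 − 57.000 × 1.5850 = 297.657 ms
Then RT(20) = 297.657 + 57.000 × log₂ 20 = 297.657 + 57.000 × 4.3219 ≈ 544.007 ms.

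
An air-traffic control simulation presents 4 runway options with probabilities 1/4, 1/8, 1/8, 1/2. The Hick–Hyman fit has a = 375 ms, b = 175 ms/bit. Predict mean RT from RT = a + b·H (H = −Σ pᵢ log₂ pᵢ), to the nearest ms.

681 ms

Each term −pᵢ log₂ pᵢ: 0.25·2 + 0.125·3 + 0.125·3 + 0.5·1; summed, H = 1.750 bits.
Mean RT = a + bH = 375 + 175·1.750 = 681.25 ms.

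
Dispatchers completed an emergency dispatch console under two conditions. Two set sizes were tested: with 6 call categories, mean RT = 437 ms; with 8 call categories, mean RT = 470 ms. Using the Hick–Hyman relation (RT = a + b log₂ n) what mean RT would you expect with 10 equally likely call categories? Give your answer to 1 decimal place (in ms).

495.6 ms

RT is linear in log₂ n, so two points fix the line:
  b = (470 − 437) / (log₂ 8 − log₂ 6) = 33 / (3 − 2.5850) = 79.511 ms/bit
  a = 437 − 79.511 × 2.5850 = 231.467 ms
Then RT(10) = 231.467 + 79.511 × log₂ 10 = 231.467 + 79.511 × 3.3219 ≈ 495.597 ms.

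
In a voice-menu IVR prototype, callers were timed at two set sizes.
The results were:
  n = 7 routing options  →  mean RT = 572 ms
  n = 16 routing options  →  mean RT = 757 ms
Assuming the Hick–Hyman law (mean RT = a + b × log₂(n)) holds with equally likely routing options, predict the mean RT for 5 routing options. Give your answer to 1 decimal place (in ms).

Fit slope and intercept:
  b = (757 − 572) / (log₂ 16 − log₂ 7) = 185 / (4 − 2.8074) = 155.117 ms/bit
  a = 572 − 155.117 × 2.8074 = 136.530 ms
Then RT(5) = 136.530 + 155.117 × log₂ 5 = 136.530 + 155.117 × 2.3219 ≈ 496.702 ms.

496.7 ms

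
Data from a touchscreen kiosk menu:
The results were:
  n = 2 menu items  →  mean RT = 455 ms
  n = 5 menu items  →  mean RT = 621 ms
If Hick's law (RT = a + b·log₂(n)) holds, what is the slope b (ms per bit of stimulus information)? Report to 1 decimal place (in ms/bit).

b = (RT₂ − RT₁)/(log₂ n₂ − log₂ n₁) = (621 − 455)/(2.3219 − 1) = 125.574 ms/bit.

125.6 ms/bit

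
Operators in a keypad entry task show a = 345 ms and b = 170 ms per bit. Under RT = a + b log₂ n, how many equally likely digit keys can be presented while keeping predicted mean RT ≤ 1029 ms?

16

Set 345 + 170·log₂ n ≤ 1029 → log₂ n ≤ (1029 − 345)/170 = 4.0235.
So n ≤ 2^4.0235 = 16.263; the largest integer n is 16.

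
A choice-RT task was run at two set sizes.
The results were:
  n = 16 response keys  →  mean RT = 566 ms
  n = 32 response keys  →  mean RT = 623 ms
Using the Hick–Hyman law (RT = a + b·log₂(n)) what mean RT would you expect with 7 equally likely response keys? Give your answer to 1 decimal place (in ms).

498.0 ms

Fit slope and intercept:
  b = (623 − 566) / (log₂ 32 − log₂ 16) = 57 / (5 − 4) = 57.000 ms/bit
  a = 566 − 57.000 × 4 = 338.000 ms
Then RT(7) = 338.000 + 57.000 × log₂ 7 = 338.000 + 57.000 × 2.8074 ≈ 498.019 ms.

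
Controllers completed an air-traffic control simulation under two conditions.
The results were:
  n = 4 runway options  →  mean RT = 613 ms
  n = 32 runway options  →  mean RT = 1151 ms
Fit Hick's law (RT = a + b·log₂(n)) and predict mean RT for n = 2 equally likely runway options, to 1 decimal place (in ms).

433.7 ms

RT is linear in log₂ n, so two points fix the line:
  b = (1151 − 613) / (log₂ 32 − log₂ 4) = 538 / (5 − 2) = 179.333 ms/bit
  a = 613 − 179.333 × 2 = 254.333 ms
Then RT(2) = 254.333 + 179.333 × log₂ 2 = 254.333 + 179.333 × 1 ≈ 433.667 ms.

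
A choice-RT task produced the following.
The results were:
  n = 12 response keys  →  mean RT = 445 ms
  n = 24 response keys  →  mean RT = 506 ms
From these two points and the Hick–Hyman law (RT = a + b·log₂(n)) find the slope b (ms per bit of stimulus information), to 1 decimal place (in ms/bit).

61.0 ms/bit

b = (RT₂ − RT₁)/(log₂ n₂ − log₂ n₁) = (506 − 445)/(4.5850 − 3.5850) = 61.000 ms/bit.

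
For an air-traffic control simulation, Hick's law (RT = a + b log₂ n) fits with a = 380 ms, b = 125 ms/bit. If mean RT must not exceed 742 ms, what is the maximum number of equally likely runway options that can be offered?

7

Set 380 + 125·log₂ n ≤ 742 → log₂ n ≤ (742 − 380)/125 = 2.8960.
So n ≤ 2^2.8960 = 7.444; the largest integer n is 7.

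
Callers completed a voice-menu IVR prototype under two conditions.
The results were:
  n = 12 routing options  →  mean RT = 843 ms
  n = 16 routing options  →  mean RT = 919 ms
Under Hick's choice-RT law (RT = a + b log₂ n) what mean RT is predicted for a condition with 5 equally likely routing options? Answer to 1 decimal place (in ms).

Solve the two-equation system in a and b:
  b = (919 − 843) / (log₂ 16 − log₂ 12) = 76 / (4 − 3.5850) = 183.116 ms/bit
  a = 843 − 183.116 × 3.5850 = 186.536 ms
Then RT(5) = 186.536 + 183.116 × log₂ 5 = 186.536 + 183.116 × 2.3219 ≈ 611.718 ms.

611.7 ms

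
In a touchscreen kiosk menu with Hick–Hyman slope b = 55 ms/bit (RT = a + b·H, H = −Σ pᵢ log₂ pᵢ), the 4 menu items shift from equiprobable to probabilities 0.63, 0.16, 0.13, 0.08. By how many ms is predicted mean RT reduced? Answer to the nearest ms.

27 ms

The RT saving is b·ΔH. Equiprobable H₀ = log₂(4) = 2.0000 bits; with the given probabilities H = 1.5171 bits.
b·(H₀ − H) = 55 × (2.0000 − 1.5171) = 26.56 ms.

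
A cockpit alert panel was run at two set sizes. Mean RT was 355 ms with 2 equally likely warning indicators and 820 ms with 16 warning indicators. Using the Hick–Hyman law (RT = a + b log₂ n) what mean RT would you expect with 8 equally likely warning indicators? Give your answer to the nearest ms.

665 ms

RT is linear in log₂ n, so two points fix the line:
  b = (820 − 355) / (log₂ 16 − log₂ 2) = 465 / (4 − 1) = 155 ms/bit
  a = 355 − 155 × 1 = 200 ms
Then RT(8) = 200 + 155 × log₂ 8 = 200 + 155 × 3 ≈ 665.000 ms.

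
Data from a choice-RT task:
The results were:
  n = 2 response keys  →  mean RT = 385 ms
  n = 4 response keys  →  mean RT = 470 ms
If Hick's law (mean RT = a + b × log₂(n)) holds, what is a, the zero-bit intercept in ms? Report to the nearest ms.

b = (RT₂ − RT₁)/(log₂ n₂ − log₂ n₁) = (470 − 385)/(2 − 1) = 85 ms/bit.
a = RT₁ − b·log₂ n₁ = 385 − 85 × 1 = 300.000 ms.

300 ms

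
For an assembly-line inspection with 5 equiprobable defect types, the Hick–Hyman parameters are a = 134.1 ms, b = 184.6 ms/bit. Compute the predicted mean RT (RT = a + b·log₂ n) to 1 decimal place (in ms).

log₂(5) = 2.3219 bits, so RT = 134.1 + 184.6 × 2.3219 ≈ 562.728 ms.

562.7 ms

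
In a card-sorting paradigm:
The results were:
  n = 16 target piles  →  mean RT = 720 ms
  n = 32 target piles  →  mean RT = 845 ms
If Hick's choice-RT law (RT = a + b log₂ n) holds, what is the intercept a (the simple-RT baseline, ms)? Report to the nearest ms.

220 ms

Slope: b = (845 − 720) / (log₂ 32 − log₂ 16) = 125/1.0000 = 125 ms/bit.
Intercept: a = 720 − 125·log₂(16) = 220.000 ms.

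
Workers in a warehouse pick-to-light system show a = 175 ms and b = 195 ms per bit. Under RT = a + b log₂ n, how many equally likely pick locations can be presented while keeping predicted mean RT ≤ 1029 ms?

20

Information budget: (1029 − 175)/195 = 4.3795 bits, so n ≤ 2^4.3795 = 20.814 → at most 20.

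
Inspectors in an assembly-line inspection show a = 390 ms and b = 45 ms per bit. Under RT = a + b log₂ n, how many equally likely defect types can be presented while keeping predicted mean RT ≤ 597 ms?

Set 390 + 45·log₂ n ≤ 597 → log₂ n ≤ (597 − 390)/45 = 4.6000.
So n ≤ 2^4.6000 = 24.251; the largest integer n is 24.

24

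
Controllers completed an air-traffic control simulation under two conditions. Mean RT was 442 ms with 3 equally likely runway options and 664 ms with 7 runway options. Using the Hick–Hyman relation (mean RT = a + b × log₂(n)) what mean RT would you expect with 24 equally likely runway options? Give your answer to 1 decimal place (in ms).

986.8 ms

With log₂ n on the abscissa the relation is linear; from the two conditions:
  b = (664 − 442) / (log₂ 7 − log₂ 3) = 222 / (2.8074 − 1.5850) = 181.611 ms/bit
  a = 442 − 181.611 × 1.5850 = 154.153 ms
Then RT(24) = 154.153 + 181.611 × log₂ 24 = 154.153 + 181.611 × 4.5850 ≈ 986.833 ms.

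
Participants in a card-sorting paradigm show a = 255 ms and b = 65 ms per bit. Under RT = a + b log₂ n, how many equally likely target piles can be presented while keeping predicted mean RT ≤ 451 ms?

8

65·log₂ n ≤ 451 − 255 = 196, giving log₂ n ≤ 3.0154 and n ≤ 8.086. The largest whole number is 8.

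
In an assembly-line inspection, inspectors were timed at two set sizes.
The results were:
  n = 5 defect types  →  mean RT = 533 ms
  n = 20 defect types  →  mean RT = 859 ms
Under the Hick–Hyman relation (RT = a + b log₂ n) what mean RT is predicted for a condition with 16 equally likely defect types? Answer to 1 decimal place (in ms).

Fit slope and intercept:
  b = (859 − 533) / (log₂ 20 − log₂ 5) = 326 / (4.3219 − 2.3219) = 163.000 ms/bit
  a = 533 − 163.000 × 2.3219 = 154.526 ms
Then RT(16) = 154.526 + 163.000 × log₂ 16 = 154.526 + 163.000 × 4 ≈ 806.526 ms.

806.5 ms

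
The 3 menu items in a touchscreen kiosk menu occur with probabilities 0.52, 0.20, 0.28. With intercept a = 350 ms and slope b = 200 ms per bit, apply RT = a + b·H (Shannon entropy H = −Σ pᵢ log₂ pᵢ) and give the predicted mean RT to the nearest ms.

H = 0.52·log₂(1/0.52) + 0.20·log₂(1/0.20) + 0.28·log₂(1/0.28) = 1.4692 bits.
RT = 350 + 200 × 1.4692 = 643.84 ms.

644 ms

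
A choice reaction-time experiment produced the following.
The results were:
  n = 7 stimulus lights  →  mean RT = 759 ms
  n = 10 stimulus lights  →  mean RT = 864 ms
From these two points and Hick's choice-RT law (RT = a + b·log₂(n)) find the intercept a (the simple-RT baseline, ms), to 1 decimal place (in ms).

186.2 ms

b = (RT₂ − RT₁)/(log₂ n₂ − log₂ n₁) = (864 − 759)/(3.3219 − 2.8074) = 204.053 ms/bit.
a = RT₁ − b·log₂ n₁ = 759 − 204.053 × 2.8074 = 186.152 ms.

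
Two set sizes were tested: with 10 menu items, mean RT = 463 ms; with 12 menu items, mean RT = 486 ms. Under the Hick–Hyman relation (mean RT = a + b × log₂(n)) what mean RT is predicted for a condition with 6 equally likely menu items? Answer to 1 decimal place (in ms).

398.6 ms

Fit slope and intercept:
  b = (486 − 463) / (log₂ 12 − log₂ 10) = 23 / (3.5850 − 3.3219) = 87.441 ms/bit
  a = 463 − 87.441 × 3.3219 = 172.527 ms
Then RT(6) = 172.527 + 87.441 × log₂ 6 = 172.527 + 87.441 × 2.5850 ≈ 398.559 ms.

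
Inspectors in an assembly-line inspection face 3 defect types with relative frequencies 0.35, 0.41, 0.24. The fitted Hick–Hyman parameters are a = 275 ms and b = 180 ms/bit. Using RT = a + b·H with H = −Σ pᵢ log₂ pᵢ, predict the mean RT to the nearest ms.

554 ms

Entropy contributions −pᵢ log₂ pᵢ: 0.5301, 0.5274, 0.4941; sum H = 1.5516 bits.
RT = a + bH = 275 + 180·1.5516 = 554.29 ms.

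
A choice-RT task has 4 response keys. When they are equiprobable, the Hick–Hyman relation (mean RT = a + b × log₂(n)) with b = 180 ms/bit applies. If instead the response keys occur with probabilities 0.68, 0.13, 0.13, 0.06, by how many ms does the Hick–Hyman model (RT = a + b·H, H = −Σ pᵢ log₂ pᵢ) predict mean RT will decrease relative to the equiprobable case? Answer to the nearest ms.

The RT saving is b·ΔH. Equiprobable H₀ = log₂(4) = 2.0000 bits; with the given probabilities H = 1.3872 bits.
b·(H₀ − H) = 180 × (2.0000 − 1.3872) = 110.31 ms.

110 ms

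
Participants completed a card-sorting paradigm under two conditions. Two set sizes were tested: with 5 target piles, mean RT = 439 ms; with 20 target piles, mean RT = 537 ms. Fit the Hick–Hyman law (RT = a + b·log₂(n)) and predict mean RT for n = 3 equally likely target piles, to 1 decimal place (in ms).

402.9 ms

With log₂ n on the abscissa the relation is linear; from the two conditions:
  b = (537 − 439) / (log₂ 20 − log₂ 5) = 98 / (4.3219 − 2.3219) = 49.000 ms/bit
  a = 439 − 49.000 × 2.3219 = 325.226 ms
Then RT(3) = 325.226 + 49.000 × log₂ 3 = 325.226 + 49.000 × 1.5850 ≈ 402.889 ms.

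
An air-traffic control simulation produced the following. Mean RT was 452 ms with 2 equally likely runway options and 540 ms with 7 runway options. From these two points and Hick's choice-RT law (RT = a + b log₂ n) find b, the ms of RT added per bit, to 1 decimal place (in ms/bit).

The slope on a log₂ axis is (540 − 452) / (2.8074 − 1) = 48.690 ms/bit.

48.7 ms/bit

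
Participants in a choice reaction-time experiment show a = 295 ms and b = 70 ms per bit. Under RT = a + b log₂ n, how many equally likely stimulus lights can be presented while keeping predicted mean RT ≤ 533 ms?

10

70·log₂ n ≤ 533 − 295 = 238, giving log₂ n ≤ 3.4000 and n ≤ 10.556. The largest whole number is 10.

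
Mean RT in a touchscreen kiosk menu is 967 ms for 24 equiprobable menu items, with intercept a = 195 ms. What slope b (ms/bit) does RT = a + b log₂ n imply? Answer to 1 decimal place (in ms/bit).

168.4 ms/bit

b = (967 − 195) / log₂(24) = 772 / 4.5850 = 168.377 ms/bit.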